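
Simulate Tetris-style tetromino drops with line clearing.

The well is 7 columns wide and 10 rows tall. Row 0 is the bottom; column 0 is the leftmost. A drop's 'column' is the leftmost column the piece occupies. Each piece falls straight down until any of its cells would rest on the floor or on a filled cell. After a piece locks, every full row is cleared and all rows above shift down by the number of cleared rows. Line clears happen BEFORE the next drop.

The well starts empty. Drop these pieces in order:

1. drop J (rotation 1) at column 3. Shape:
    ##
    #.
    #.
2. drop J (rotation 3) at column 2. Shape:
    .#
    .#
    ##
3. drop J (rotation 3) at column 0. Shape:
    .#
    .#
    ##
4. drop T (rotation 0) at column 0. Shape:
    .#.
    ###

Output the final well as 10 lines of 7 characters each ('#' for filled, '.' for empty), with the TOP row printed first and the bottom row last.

Drop 1: J rot1 at col 3 lands with bottom-row=0; cleared 0 line(s) (total 0); column heights now [0 0 0 3 3 0 0], max=3
Drop 2: J rot3 at col 2 lands with bottom-row=3; cleared 0 line(s) (total 0); column heights now [0 0 4 6 3 0 0], max=6
Drop 3: J rot3 at col 0 lands with bottom-row=0; cleared 0 line(s) (total 0); column heights now [1 3 4 6 3 0 0], max=6
Drop 4: T rot0 at col 0 lands with bottom-row=4; cleared 0 line(s) (total 0); column heights now [5 6 5 6 3 0 0], max=6

Answer: .......
.......
.......
.......
.#.#...
####...
..##...
.#.##..
.#.#...
##.#...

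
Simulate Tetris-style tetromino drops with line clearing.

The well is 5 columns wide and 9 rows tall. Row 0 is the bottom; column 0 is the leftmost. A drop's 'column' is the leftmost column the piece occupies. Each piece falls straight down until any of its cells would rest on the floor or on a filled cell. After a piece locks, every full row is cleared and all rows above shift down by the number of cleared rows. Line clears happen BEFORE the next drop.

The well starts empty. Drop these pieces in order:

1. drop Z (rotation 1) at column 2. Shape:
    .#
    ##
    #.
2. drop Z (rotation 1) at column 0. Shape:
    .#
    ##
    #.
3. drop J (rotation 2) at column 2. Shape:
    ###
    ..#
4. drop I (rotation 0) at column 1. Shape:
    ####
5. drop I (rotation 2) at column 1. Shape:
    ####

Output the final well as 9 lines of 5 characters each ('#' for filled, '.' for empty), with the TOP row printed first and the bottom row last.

Answer: .....
.....
.....
.####
.####
..###
.#.##
####.
#.#..

Derivation:
Drop 1: Z rot1 at col 2 lands with bottom-row=0; cleared 0 line(s) (total 0); column heights now [0 0 2 3 0], max=3
Drop 2: Z rot1 at col 0 lands with bottom-row=0; cleared 0 line(s) (total 0); column heights now [2 3 2 3 0], max=3
Drop 3: J rot2 at col 2 lands with bottom-row=2; cleared 0 line(s) (total 0); column heights now [2 3 4 4 4], max=4
Drop 4: I rot0 at col 1 lands with bottom-row=4; cleared 0 line(s) (total 0); column heights now [2 5 5 5 5], max=5
Drop 5: I rot2 at col 1 lands with bottom-row=5; cleared 0 line(s) (total 0); column heights now [2 6 6 6 6], max=6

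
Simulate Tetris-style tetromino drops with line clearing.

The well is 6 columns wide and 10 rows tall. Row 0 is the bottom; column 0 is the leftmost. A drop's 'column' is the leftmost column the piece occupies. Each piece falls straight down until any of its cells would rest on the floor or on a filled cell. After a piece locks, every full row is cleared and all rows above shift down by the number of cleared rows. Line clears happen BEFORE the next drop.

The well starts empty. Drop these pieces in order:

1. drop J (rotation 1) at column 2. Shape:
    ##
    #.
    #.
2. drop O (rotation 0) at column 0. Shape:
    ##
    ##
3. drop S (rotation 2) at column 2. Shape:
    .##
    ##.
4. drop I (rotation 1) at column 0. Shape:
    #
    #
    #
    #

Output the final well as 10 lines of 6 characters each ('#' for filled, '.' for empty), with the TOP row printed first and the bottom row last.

Answer: ......
......
......
......
#.....
#..##.
#.##..
#.##..
###...
###...

Derivation:
Drop 1: J rot1 at col 2 lands with bottom-row=0; cleared 0 line(s) (total 0); column heights now [0 0 3 3 0 0], max=3
Drop 2: O rot0 at col 0 lands with bottom-row=0; cleared 0 line(s) (total 0); column heights now [2 2 3 3 0 0], max=3
Drop 3: S rot2 at col 2 lands with bottom-row=3; cleared 0 line(s) (total 0); column heights now [2 2 4 5 5 0], max=5
Drop 4: I rot1 at col 0 lands with bottom-row=2; cleared 0 line(s) (total 0); column heights now [6 2 4 5 5 0], max=6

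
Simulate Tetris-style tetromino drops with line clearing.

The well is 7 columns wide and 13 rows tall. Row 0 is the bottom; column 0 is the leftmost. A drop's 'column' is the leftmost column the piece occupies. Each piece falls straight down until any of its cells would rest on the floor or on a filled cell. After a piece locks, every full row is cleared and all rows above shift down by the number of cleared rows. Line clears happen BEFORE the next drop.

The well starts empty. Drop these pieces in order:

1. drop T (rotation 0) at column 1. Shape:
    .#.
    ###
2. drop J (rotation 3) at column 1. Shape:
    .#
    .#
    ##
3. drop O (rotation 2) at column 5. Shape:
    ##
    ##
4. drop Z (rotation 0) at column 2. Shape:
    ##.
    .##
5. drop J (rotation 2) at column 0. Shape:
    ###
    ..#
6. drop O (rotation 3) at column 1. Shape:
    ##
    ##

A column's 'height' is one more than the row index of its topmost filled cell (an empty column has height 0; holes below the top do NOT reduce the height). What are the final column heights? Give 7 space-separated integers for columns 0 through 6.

Drop 1: T rot0 at col 1 lands with bottom-row=0; cleared 0 line(s) (total 0); column heights now [0 1 2 1 0 0 0], max=2
Drop 2: J rot3 at col 1 lands with bottom-row=2; cleared 0 line(s) (total 0); column heights now [0 3 5 1 0 0 0], max=5
Drop 3: O rot2 at col 5 lands with bottom-row=0; cleared 0 line(s) (total 0); column heights now [0 3 5 1 0 2 2], max=5
Drop 4: Z rot0 at col 2 lands with bottom-row=4; cleared 0 line(s) (total 0); column heights now [0 3 6 6 5 2 2], max=6
Drop 5: J rot2 at col 0 lands with bottom-row=6; cleared 0 line(s) (total 0); column heights now [8 8 8 6 5 2 2], max=8
Drop 6: O rot3 at col 1 lands with bottom-row=8; cleared 0 line(s) (total 0); column heights now [8 10 10 6 5 2 2], max=10

Answer: 8 10 10 6 5 2 2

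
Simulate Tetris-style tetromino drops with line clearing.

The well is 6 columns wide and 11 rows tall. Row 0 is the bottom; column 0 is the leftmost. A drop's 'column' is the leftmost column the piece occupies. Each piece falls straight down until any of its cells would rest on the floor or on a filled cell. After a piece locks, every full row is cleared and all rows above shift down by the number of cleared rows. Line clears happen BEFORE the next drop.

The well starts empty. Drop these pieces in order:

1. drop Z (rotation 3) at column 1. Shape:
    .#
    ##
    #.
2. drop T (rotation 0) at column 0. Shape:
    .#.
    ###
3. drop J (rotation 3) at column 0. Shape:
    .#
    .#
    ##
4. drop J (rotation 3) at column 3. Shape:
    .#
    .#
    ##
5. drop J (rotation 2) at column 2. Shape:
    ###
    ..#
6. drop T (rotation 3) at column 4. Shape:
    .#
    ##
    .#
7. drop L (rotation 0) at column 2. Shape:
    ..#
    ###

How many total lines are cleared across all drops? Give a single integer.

Drop 1: Z rot3 at col 1 lands with bottom-row=0; cleared 0 line(s) (total 0); column heights now [0 2 3 0 0 0], max=3
Drop 2: T rot0 at col 0 lands with bottom-row=3; cleared 0 line(s) (total 0); column heights now [4 5 4 0 0 0], max=5
Drop 3: J rot3 at col 0 lands with bottom-row=5; cleared 0 line(s) (total 0); column heights now [6 8 4 0 0 0], max=8
Drop 4: J rot3 at col 3 lands with bottom-row=0; cleared 0 line(s) (total 0); column heights now [6 8 4 1 3 0], max=8
Drop 5: J rot2 at col 2 lands with bottom-row=3; cleared 0 line(s) (total 0); column heights now [6 8 5 5 5 0], max=8
Drop 6: T rot3 at col 4 lands with bottom-row=4; cleared 0 line(s) (total 0); column heights now [6 8 5 5 6 7], max=8
Drop 7: L rot0 at col 2 lands with bottom-row=6; cleared 0 line(s) (total 0); column heights now [6 8 7 7 8 7], max=8

Answer: 0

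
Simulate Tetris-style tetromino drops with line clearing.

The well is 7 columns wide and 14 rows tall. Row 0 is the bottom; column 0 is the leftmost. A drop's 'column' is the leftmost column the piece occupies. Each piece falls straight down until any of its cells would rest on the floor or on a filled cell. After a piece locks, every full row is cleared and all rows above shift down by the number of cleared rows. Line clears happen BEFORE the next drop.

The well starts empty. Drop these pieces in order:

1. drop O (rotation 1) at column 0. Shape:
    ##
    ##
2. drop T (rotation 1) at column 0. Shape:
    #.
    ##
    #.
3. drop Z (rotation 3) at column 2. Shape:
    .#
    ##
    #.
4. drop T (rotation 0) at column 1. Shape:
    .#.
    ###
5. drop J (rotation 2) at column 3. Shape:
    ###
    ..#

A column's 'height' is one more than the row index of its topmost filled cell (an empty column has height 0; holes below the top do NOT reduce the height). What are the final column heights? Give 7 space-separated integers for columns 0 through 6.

Drop 1: O rot1 at col 0 lands with bottom-row=0; cleared 0 line(s) (total 0); column heights now [2 2 0 0 0 0 0], max=2
Drop 2: T rot1 at col 0 lands with bottom-row=2; cleared 0 line(s) (total 0); column heights now [5 4 0 0 0 0 0], max=5
Drop 3: Z rot3 at col 2 lands with bottom-row=0; cleared 0 line(s) (total 0); column heights now [5 4 2 3 0 0 0], max=5
Drop 4: T rot0 at col 1 lands with bottom-row=4; cleared 0 line(s) (total 0); column heights now [5 5 6 5 0 0 0], max=6
Drop 5: J rot2 at col 3 lands with bottom-row=4; cleared 0 line(s) (total 0); column heights now [5 5 6 6 6 6 0], max=6

Answer: 5 5 6 6 6 6 0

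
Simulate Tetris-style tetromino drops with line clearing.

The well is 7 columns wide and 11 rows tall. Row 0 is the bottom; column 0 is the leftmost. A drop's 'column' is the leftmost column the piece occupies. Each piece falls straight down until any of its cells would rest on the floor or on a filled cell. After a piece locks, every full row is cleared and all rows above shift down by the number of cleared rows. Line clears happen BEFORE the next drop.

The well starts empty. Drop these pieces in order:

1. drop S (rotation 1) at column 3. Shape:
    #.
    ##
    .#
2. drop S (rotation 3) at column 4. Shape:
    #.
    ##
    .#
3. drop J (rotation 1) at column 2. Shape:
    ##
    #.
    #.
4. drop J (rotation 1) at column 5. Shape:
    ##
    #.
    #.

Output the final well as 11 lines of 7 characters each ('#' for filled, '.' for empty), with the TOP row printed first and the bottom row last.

Drop 1: S rot1 at col 3 lands with bottom-row=0; cleared 0 line(s) (total 0); column heights now [0 0 0 3 2 0 0], max=3
Drop 2: S rot3 at col 4 lands with bottom-row=1; cleared 0 line(s) (total 0); column heights now [0 0 0 3 4 3 0], max=4
Drop 3: J rot1 at col 2 lands with bottom-row=1; cleared 0 line(s) (total 0); column heights now [0 0 4 4 4 3 0], max=4
Drop 4: J rot1 at col 5 lands with bottom-row=3; cleared 0 line(s) (total 0); column heights now [0 0 4 4 4 6 6], max=6

Answer: .......
.......
.......
.......
.......
.....##
.....#.
..####.
..####.
..####.
....#..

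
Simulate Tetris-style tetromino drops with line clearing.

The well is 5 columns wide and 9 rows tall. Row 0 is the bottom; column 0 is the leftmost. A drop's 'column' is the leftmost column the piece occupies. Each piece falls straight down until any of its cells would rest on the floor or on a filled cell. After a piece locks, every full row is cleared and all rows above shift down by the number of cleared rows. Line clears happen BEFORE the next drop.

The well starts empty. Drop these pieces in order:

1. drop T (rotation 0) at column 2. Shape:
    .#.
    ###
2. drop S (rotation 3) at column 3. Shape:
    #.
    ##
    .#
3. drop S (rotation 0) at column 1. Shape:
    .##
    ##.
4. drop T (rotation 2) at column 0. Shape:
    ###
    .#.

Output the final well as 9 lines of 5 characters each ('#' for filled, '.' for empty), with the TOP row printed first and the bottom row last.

Answer: .....
.....
.....
###..
.###.
.###.
...##
...##
..###

Derivation:
Drop 1: T rot0 at col 2 lands with bottom-row=0; cleared 0 line(s) (total 0); column heights now [0 0 1 2 1], max=2
Drop 2: S rot3 at col 3 lands with bottom-row=1; cleared 0 line(s) (total 0); column heights now [0 0 1 4 3], max=4
Drop 3: S rot0 at col 1 lands with bottom-row=3; cleared 0 line(s) (total 0); column heights now [0 4 5 5 3], max=5
Drop 4: T rot2 at col 0 lands with bottom-row=4; cleared 0 line(s) (total 0); column heights now [6 6 6 5 3], max=6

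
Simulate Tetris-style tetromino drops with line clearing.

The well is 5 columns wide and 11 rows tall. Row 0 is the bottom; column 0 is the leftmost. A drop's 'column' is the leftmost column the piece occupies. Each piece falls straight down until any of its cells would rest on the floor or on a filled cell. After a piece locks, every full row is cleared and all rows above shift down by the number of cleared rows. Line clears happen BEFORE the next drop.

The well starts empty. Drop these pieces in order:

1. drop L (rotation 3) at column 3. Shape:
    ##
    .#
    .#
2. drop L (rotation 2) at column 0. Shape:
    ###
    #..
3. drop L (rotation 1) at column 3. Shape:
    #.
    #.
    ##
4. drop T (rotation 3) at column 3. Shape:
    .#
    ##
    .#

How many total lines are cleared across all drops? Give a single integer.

Drop 1: L rot3 at col 3 lands with bottom-row=0; cleared 0 line(s) (total 0); column heights now [0 0 0 3 3], max=3
Drop 2: L rot2 at col 0 lands with bottom-row=0; cleared 0 line(s) (total 0); column heights now [2 2 2 3 3], max=3
Drop 3: L rot1 at col 3 lands with bottom-row=3; cleared 0 line(s) (total 0); column heights now [2 2 2 6 4], max=6
Drop 4: T rot3 at col 3 lands with bottom-row=5; cleared 0 line(s) (total 0); column heights now [2 2 2 7 8], max=8

Answer: 0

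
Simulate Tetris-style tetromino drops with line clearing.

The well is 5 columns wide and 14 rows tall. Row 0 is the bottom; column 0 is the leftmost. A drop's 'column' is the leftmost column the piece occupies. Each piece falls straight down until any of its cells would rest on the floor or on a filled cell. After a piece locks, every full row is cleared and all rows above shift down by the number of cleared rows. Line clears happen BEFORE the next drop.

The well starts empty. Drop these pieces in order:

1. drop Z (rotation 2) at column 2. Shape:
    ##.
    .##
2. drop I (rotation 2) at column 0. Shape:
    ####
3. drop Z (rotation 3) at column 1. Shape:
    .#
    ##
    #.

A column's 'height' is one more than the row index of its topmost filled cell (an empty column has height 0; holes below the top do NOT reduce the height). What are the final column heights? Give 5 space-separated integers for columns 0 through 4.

Drop 1: Z rot2 at col 2 lands with bottom-row=0; cleared 0 line(s) (total 0); column heights now [0 0 2 2 1], max=2
Drop 2: I rot2 at col 0 lands with bottom-row=2; cleared 0 line(s) (total 0); column heights now [3 3 3 3 1], max=3
Drop 3: Z rot3 at col 1 lands with bottom-row=3; cleared 0 line(s) (total 0); column heights now [3 5 6 3 1], max=6

Answer: 3 5 6 3 1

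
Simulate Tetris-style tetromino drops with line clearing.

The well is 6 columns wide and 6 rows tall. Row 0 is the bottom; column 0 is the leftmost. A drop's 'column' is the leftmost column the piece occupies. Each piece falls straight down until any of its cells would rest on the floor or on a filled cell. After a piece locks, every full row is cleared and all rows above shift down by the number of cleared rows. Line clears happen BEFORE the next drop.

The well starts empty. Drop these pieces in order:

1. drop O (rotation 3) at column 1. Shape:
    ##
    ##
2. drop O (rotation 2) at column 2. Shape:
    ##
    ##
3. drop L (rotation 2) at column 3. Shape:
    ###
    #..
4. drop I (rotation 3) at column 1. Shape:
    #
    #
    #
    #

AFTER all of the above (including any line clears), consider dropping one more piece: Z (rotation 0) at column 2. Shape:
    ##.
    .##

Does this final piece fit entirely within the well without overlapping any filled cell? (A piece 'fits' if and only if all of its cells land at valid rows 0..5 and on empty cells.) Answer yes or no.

Answer: no

Derivation:
Drop 1: O rot3 at col 1 lands with bottom-row=0; cleared 0 line(s) (total 0); column heights now [0 2 2 0 0 0], max=2
Drop 2: O rot2 at col 2 lands with bottom-row=2; cleared 0 line(s) (total 0); column heights now [0 2 4 4 0 0], max=4
Drop 3: L rot2 at col 3 lands with bottom-row=4; cleared 0 line(s) (total 0); column heights now [0 2 4 6 6 6], max=6
Drop 4: I rot3 at col 1 lands with bottom-row=2; cleared 0 line(s) (total 0); column heights now [0 6 4 6 6 6], max=6
Test piece Z rot0 at col 2 (width 3): heights before test = [0 6 4 6 6 6]; fits = False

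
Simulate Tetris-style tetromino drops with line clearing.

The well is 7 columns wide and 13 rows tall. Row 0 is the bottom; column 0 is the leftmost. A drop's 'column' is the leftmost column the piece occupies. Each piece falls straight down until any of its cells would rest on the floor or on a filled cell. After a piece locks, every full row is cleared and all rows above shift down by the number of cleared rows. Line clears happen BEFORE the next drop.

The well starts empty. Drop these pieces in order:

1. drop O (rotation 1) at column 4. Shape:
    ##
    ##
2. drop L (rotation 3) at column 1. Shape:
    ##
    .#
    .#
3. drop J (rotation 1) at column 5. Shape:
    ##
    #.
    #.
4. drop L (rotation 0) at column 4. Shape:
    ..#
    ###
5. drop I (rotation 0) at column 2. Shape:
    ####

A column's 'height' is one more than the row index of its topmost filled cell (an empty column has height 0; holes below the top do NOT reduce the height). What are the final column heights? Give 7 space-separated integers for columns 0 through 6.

Drop 1: O rot1 at col 4 lands with bottom-row=0; cleared 0 line(s) (total 0); column heights now [0 0 0 0 2 2 0], max=2
Drop 2: L rot3 at col 1 lands with bottom-row=0; cleared 0 line(s) (total 0); column heights now [0 3 3 0 2 2 0], max=3
Drop 3: J rot1 at col 5 lands with bottom-row=2; cleared 0 line(s) (total 0); column heights now [0 3 3 0 2 5 5], max=5
Drop 4: L rot0 at col 4 lands with bottom-row=5; cleared 0 line(s) (total 0); column heights now [0 3 3 0 6 6 7], max=7
Drop 5: I rot0 at col 2 lands with bottom-row=6; cleared 0 line(s) (total 0); column heights now [0 3 7 7 7 7 7], max=7

Answer: 0 3 7 7 7 7 7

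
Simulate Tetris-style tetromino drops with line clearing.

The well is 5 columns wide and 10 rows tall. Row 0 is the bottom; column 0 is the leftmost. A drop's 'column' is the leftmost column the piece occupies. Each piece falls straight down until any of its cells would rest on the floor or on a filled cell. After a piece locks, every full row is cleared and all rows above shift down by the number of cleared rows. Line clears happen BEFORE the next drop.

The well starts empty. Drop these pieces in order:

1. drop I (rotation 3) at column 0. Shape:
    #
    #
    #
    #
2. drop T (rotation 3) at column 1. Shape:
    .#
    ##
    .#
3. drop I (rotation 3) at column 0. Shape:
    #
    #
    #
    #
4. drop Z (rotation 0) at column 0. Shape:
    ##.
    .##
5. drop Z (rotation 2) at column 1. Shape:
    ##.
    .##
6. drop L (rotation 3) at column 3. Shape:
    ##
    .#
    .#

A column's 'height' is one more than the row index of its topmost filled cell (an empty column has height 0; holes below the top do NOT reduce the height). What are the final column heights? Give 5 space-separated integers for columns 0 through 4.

Drop 1: I rot3 at col 0 lands with bottom-row=0; cleared 0 line(s) (total 0); column heights now [4 0 0 0 0], max=4
Drop 2: T rot3 at col 1 lands with bottom-row=0; cleared 0 line(s) (total 0); column heights now [4 2 3 0 0], max=4
Drop 3: I rot3 at col 0 lands with bottom-row=4; cleared 0 line(s) (total 0); column heights now [8 2 3 0 0], max=8
Drop 4: Z rot0 at col 0 lands with bottom-row=7; cleared 0 line(s) (total 0); column heights now [9 9 8 0 0], max=9
Drop 5: Z rot2 at col 1 lands with bottom-row=8; cleared 0 line(s) (total 0); column heights now [9 10 10 9 0], max=10
Drop 6: L rot3 at col 3 lands with bottom-row=7; cleared 1 line(s) (total 1); column heights now [8 9 9 9 9], max=9

Answer: 8 9 9 9 9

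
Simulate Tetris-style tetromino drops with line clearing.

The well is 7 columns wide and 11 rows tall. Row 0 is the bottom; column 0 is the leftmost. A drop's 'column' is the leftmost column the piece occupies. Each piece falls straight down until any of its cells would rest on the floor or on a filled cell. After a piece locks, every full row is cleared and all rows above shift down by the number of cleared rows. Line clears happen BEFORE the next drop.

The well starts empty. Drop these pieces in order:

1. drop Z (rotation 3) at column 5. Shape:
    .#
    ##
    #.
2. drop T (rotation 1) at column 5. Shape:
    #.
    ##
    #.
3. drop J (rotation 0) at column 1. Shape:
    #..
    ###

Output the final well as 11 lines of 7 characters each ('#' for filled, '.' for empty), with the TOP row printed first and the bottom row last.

Drop 1: Z rot3 at col 5 lands with bottom-row=0; cleared 0 line(s) (total 0); column heights now [0 0 0 0 0 2 3], max=3
Drop 2: T rot1 at col 5 lands with bottom-row=2; cleared 0 line(s) (total 0); column heights now [0 0 0 0 0 5 4], max=5
Drop 3: J rot0 at col 1 lands with bottom-row=0; cleared 0 line(s) (total 0); column heights now [0 2 1 1 0 5 4], max=5

Answer: .......
.......
.......
.......
.......
.......
.....#.
.....##
.....##
.#...##
.###.#.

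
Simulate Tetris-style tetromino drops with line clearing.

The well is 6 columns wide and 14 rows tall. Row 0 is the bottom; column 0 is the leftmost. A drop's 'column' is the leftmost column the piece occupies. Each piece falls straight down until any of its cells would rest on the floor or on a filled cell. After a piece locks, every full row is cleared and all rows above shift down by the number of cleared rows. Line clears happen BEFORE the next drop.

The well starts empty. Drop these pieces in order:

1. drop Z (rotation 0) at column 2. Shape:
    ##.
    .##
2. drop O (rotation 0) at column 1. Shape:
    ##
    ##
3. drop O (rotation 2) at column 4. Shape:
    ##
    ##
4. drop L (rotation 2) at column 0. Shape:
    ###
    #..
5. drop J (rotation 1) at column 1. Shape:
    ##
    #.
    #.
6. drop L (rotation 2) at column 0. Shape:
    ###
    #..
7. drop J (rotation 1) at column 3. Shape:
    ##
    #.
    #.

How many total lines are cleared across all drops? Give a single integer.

Drop 1: Z rot0 at col 2 lands with bottom-row=0; cleared 0 line(s) (total 0); column heights now [0 0 2 2 1 0], max=2
Drop 2: O rot0 at col 1 lands with bottom-row=2; cleared 0 line(s) (total 0); column heights now [0 4 4 2 1 0], max=4
Drop 3: O rot2 at col 4 lands with bottom-row=1; cleared 0 line(s) (total 0); column heights now [0 4 4 2 3 3], max=4
Drop 4: L rot2 at col 0 lands with bottom-row=3; cleared 0 line(s) (total 0); column heights now [5 5 5 2 3 3], max=5
Drop 5: J rot1 at col 1 lands with bottom-row=5; cleared 0 line(s) (total 0); column heights now [5 8 8 2 3 3], max=8
Drop 6: L rot2 at col 0 lands with bottom-row=7; cleared 0 line(s) (total 0); column heights now [9 9 9 2 3 3], max=9
Drop 7: J rot1 at col 3 lands with bottom-row=2; cleared 0 line(s) (total 0); column heights now [9 9 9 5 5 3], max=9

Answer: 0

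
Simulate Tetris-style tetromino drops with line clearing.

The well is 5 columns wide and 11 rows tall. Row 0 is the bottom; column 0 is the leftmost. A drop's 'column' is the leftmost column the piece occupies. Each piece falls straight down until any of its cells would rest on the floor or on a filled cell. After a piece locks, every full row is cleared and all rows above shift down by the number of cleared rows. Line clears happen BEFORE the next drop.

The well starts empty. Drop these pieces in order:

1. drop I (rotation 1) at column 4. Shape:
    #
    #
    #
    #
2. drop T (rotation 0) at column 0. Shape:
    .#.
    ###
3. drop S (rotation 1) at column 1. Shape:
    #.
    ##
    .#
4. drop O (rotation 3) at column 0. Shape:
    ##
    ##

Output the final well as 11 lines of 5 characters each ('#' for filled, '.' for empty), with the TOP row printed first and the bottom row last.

Drop 1: I rot1 at col 4 lands with bottom-row=0; cleared 0 line(s) (total 0); column heights now [0 0 0 0 4], max=4
Drop 2: T rot0 at col 0 lands with bottom-row=0; cleared 0 line(s) (total 0); column heights now [1 2 1 0 4], max=4
Drop 3: S rot1 at col 1 lands with bottom-row=1; cleared 0 line(s) (total 0); column heights now [1 4 3 0 4], max=4
Drop 4: O rot3 at col 0 lands with bottom-row=4; cleared 0 line(s) (total 0); column heights now [6 6 3 0 4], max=6

Answer: .....
.....
.....
.....
.....
##...
##...
.#..#
.##.#
.##.#
###.#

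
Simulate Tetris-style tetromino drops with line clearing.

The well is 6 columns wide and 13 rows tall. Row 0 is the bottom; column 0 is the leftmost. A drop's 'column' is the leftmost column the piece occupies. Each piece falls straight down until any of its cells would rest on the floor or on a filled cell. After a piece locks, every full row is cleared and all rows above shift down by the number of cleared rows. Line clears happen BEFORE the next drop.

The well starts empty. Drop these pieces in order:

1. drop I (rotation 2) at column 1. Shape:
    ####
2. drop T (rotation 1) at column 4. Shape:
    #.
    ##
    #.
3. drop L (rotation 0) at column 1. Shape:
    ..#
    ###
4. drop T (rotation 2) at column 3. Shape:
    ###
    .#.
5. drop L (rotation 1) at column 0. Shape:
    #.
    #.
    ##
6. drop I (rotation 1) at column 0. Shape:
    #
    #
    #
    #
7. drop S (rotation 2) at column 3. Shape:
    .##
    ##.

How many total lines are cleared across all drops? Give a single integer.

Drop 1: I rot2 at col 1 lands with bottom-row=0; cleared 0 line(s) (total 0); column heights now [0 1 1 1 1 0], max=1
Drop 2: T rot1 at col 4 lands with bottom-row=1; cleared 0 line(s) (total 0); column heights now [0 1 1 1 4 3], max=4
Drop 3: L rot0 at col 1 lands with bottom-row=1; cleared 0 line(s) (total 0); column heights now [0 2 2 3 4 3], max=4
Drop 4: T rot2 at col 3 lands with bottom-row=4; cleared 0 line(s) (total 0); column heights now [0 2 2 6 6 6], max=6
Drop 5: L rot1 at col 0 lands with bottom-row=2; cleared 0 line(s) (total 0); column heights now [5 3 2 6 6 6], max=6
Drop 6: I rot1 at col 0 lands with bottom-row=5; cleared 0 line(s) (total 0); column heights now [9 3 2 6 6 6], max=9
Drop 7: S rot2 at col 3 lands with bottom-row=6; cleared 0 line(s) (total 0); column heights now [9 3 2 7 8 8], max=9

Answer: 0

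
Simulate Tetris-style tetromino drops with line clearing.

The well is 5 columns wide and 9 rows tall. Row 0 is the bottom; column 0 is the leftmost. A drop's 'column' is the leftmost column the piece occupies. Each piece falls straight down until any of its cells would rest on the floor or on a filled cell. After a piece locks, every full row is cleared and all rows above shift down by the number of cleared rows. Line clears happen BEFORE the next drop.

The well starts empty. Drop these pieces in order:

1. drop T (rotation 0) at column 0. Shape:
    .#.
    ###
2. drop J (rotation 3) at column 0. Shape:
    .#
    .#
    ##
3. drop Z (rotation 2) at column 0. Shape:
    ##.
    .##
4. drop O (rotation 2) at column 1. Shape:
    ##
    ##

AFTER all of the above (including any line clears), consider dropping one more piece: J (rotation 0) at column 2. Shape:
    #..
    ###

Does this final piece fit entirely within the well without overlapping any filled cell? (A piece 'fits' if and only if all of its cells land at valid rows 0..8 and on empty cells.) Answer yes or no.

Drop 1: T rot0 at col 0 lands with bottom-row=0; cleared 0 line(s) (total 0); column heights now [1 2 1 0 0], max=2
Drop 2: J rot3 at col 0 lands with bottom-row=2; cleared 0 line(s) (total 0); column heights now [3 5 1 0 0], max=5
Drop 3: Z rot2 at col 0 lands with bottom-row=5; cleared 0 line(s) (total 0); column heights now [7 7 6 0 0], max=7
Drop 4: O rot2 at col 1 lands with bottom-row=7; cleared 0 line(s) (total 0); column heights now [7 9 9 0 0], max=9
Test piece J rot0 at col 2 (width 3): heights before test = [7 9 9 0 0]; fits = False

Answer: no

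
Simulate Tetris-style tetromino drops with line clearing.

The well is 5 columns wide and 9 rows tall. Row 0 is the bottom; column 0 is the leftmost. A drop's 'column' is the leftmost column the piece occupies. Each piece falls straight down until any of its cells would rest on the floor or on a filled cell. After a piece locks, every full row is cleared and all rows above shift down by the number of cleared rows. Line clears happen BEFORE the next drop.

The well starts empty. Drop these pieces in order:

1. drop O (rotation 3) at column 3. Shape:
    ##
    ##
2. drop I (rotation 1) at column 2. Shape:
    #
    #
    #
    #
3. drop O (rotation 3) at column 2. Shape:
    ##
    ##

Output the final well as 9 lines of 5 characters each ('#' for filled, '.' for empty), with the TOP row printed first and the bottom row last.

Answer: .....
.....
.....
..##.
..##.
..#..
..#..
..###
..###

Derivation:
Drop 1: O rot3 at col 3 lands with bottom-row=0; cleared 0 line(s) (total 0); column heights now [0 0 0 2 2], max=2
Drop 2: I rot1 at col 2 lands with bottom-row=0; cleared 0 line(s) (total 0); column heights now [0 0 4 2 2], max=4
Drop 3: O rot3 at col 2 lands with bottom-row=4; cleared 0 line(s) (total 0); column heights now [0 0 6 6 2], max=6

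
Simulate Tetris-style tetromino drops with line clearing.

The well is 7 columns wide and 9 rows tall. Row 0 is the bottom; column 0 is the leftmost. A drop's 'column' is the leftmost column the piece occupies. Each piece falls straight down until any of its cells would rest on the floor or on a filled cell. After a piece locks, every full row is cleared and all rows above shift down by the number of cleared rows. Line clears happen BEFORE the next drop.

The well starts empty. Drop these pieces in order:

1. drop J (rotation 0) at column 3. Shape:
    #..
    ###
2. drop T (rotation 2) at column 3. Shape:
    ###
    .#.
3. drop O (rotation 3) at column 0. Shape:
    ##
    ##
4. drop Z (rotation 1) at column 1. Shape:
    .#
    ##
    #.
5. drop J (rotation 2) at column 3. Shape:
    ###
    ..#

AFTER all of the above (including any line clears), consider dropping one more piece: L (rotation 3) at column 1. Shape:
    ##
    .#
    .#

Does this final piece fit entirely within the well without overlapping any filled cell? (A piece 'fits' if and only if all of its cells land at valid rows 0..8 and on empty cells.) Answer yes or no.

Drop 1: J rot0 at col 3 lands with bottom-row=0; cleared 0 line(s) (total 0); column heights now [0 0 0 2 1 1 0], max=2
Drop 2: T rot2 at col 3 lands with bottom-row=1; cleared 0 line(s) (total 0); column heights now [0 0 0 3 3 3 0], max=3
Drop 3: O rot3 at col 0 lands with bottom-row=0; cleared 0 line(s) (total 0); column heights now [2 2 0 3 3 3 0], max=3
Drop 4: Z rot1 at col 1 lands with bottom-row=2; cleared 0 line(s) (total 0); column heights now [2 4 5 3 3 3 0], max=5
Drop 5: J rot2 at col 3 lands with bottom-row=3; cleared 0 line(s) (total 0); column heights now [2 4 5 5 5 5 0], max=5
Test piece L rot3 at col 1 (width 2): heights before test = [2 4 5 5 5 5 0]; fits = True

Answer: yes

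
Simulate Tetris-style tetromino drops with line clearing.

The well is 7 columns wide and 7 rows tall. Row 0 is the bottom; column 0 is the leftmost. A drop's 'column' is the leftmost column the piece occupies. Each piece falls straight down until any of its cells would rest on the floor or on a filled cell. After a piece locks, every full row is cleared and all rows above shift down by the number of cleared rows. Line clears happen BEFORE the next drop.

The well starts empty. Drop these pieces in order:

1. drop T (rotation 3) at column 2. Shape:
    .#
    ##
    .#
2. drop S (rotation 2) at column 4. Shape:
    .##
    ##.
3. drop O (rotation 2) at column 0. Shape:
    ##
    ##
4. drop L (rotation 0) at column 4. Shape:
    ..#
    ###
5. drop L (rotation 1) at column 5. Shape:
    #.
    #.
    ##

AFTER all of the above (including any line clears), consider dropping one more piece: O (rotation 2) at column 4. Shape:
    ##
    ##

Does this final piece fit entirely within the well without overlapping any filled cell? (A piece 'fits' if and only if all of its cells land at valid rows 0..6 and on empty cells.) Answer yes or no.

Answer: no

Derivation:
Drop 1: T rot3 at col 2 lands with bottom-row=0; cleared 0 line(s) (total 0); column heights now [0 0 2 3 0 0 0], max=3
Drop 2: S rot2 at col 4 lands with bottom-row=0; cleared 0 line(s) (total 0); column heights now [0 0 2 3 1 2 2], max=3
Drop 3: O rot2 at col 0 lands with bottom-row=0; cleared 0 line(s) (total 0); column heights now [2 2 2 3 1 2 2], max=3
Drop 4: L rot0 at col 4 lands with bottom-row=2; cleared 0 line(s) (total 0); column heights now [2 2 2 3 3 3 4], max=4
Drop 5: L rot1 at col 5 lands with bottom-row=4; cleared 0 line(s) (total 0); column heights now [2 2 2 3 3 7 5], max=7
Test piece O rot2 at col 4 (width 2): heights before test = [2 2 2 3 3 7 5]; fits = False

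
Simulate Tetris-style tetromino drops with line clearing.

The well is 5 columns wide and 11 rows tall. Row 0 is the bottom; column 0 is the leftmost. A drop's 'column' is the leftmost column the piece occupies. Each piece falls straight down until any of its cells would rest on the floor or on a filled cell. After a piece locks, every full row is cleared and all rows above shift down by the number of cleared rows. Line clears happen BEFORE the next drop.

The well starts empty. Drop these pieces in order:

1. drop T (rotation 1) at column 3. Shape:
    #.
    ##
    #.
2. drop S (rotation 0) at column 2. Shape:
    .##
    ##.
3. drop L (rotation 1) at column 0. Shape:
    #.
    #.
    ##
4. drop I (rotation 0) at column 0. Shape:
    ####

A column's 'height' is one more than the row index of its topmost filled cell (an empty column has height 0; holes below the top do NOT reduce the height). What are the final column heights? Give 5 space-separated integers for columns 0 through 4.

Answer: 6 6 6 6 5

Derivation:
Drop 1: T rot1 at col 3 lands with bottom-row=0; cleared 0 line(s) (total 0); column heights now [0 0 0 3 2], max=3
Drop 2: S rot0 at col 2 lands with bottom-row=3; cleared 0 line(s) (total 0); column heights now [0 0 4 5 5], max=5
Drop 3: L rot1 at col 0 lands with bottom-row=0; cleared 0 line(s) (total 0); column heights now [3 1 4 5 5], max=5
Drop 4: I rot0 at col 0 lands with bottom-row=5; cleared 0 line(s) (total 0); column heights now [6 6 6 6 5], max=6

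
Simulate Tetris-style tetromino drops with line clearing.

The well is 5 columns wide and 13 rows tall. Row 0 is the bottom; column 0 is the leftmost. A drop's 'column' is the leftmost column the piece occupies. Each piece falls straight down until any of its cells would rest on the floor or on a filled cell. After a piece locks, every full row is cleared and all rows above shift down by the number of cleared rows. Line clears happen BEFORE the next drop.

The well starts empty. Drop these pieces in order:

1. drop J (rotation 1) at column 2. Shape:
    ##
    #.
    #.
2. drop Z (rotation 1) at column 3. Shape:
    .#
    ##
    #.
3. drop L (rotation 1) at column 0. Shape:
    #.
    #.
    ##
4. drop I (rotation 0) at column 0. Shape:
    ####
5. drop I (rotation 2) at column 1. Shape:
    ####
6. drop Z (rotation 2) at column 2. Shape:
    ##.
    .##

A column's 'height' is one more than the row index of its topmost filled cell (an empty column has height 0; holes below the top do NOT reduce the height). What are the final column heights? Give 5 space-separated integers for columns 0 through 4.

Drop 1: J rot1 at col 2 lands with bottom-row=0; cleared 0 line(s) (total 0); column heights now [0 0 3 3 0], max=3
Drop 2: Z rot1 at col 3 lands with bottom-row=3; cleared 0 line(s) (total 0); column heights now [0 0 3 5 6], max=6
Drop 3: L rot1 at col 0 lands with bottom-row=0; cleared 0 line(s) (total 0); column heights now [3 1 3 5 6], max=6
Drop 4: I rot0 at col 0 lands with bottom-row=5; cleared 1 line(s) (total 1); column heights now [3 1 3 5 5], max=5
Drop 5: I rot2 at col 1 lands with bottom-row=5; cleared 0 line(s) (total 1); column heights now [3 6 6 6 6], max=6
Drop 6: Z rot2 at col 2 lands with bottom-row=6; cleared 0 line(s) (total 1); column heights now [3 6 8 8 7], max=8

Answer: 3 6 8 8 7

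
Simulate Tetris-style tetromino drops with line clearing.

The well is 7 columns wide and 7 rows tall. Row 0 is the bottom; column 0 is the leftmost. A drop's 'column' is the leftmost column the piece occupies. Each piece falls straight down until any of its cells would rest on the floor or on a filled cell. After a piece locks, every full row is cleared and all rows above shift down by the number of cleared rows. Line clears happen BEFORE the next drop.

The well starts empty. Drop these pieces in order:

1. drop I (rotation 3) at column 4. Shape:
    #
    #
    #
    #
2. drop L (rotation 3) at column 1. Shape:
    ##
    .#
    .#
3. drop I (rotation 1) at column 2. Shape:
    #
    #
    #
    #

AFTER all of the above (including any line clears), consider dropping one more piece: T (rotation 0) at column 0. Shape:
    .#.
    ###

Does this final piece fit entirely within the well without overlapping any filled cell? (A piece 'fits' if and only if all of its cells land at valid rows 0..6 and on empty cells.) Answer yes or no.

Drop 1: I rot3 at col 4 lands with bottom-row=0; cleared 0 line(s) (total 0); column heights now [0 0 0 0 4 0 0], max=4
Drop 2: L rot3 at col 1 lands with bottom-row=0; cleared 0 line(s) (total 0); column heights now [0 3 3 0 4 0 0], max=4
Drop 3: I rot1 at col 2 lands with bottom-row=3; cleared 0 line(s) (total 0); column heights now [0 3 7 0 4 0 0], max=7
Test piece T rot0 at col 0 (width 3): heights before test = [0 3 7 0 4 0 0]; fits = False

Answer: no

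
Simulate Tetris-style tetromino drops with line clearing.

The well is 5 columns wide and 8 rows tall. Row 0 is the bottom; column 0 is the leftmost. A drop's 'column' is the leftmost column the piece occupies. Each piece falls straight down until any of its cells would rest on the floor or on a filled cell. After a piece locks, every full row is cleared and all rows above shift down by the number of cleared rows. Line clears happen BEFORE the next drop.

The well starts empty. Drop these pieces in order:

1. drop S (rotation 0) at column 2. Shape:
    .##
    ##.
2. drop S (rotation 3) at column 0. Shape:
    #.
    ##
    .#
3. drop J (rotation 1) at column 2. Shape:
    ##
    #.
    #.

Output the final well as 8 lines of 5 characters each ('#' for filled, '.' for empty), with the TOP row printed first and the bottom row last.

Answer: .....
.....
.....
.....
.....
..##.
#.#..
.###.

Derivation:
Drop 1: S rot0 at col 2 lands with bottom-row=0; cleared 0 line(s) (total 0); column heights now [0 0 1 2 2], max=2
Drop 2: S rot3 at col 0 lands with bottom-row=0; cleared 0 line(s) (total 0); column heights now [3 2 1 2 2], max=3
Drop 3: J rot1 at col 2 lands with bottom-row=1; cleared 1 line(s) (total 1); column heights now [2 1 3 3 0], max=3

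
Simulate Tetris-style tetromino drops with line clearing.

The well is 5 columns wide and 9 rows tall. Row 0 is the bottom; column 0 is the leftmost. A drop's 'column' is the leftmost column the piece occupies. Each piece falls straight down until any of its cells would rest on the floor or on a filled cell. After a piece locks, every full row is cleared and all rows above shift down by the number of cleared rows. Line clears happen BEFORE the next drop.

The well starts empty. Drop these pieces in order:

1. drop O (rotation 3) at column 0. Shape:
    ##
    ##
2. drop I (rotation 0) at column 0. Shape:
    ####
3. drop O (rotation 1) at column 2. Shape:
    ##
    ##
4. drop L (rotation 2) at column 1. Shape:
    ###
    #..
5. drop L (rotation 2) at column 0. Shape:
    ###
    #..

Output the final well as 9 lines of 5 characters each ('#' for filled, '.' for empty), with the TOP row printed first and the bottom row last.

Drop 1: O rot3 at col 0 lands with bottom-row=0; cleared 0 line(s) (total 0); column heights now [2 2 0 0 0], max=2
Drop 2: I rot0 at col 0 lands with bottom-row=2; cleared 0 line(s) (total 0); column heights now [3 3 3 3 0], max=3
Drop 3: O rot1 at col 2 lands with bottom-row=3; cleared 0 line(s) (total 0); column heights now [3 3 5 5 0], max=5
Drop 4: L rot2 at col 1 lands with bottom-row=4; cleared 0 line(s) (total 0); column heights now [3 6 6 6 0], max=6
Drop 5: L rot2 at col 0 lands with bottom-row=5; cleared 0 line(s) (total 0); column heights now [7 7 7 6 0], max=7

Answer: .....
.....
###..
####.
.###.
..##.
####.
##...
##...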